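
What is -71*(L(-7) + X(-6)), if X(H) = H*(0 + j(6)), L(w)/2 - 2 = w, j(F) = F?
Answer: 3266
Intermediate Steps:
L(w) = 4 + 2*w
X(H) = 6*H (X(H) = H*(0 + 6) = H*6 = 6*H)
-71*(L(-7) + X(-6)) = -71*((4 + 2*(-7)) + 6*(-6)) = -71*((4 - 14) - 36) = -71*(-10 - 36) = -71*(-46) = 3266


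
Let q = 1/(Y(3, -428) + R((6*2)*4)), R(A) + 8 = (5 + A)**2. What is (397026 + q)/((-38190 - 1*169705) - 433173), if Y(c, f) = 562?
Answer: -1335198439/2155911684 ≈ -0.61932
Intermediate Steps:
R(A) = -8 + (5 + A)**2
q = 1/3363 (q = 1/(562 + (-8 + (5 + (6*2)*4)**2)) = 1/(562 + (-8 + (5 + 12*4)**2)) = 1/(562 + (-8 + (5 + 48)**2)) = 1/(562 + (-8 + 53**2)) = 1/(562 + (-8 + 2809)) = 1/(562 + 2801) = 1/3363 ≈ 0.00029735)
(397026 + q)/((-38190 - 1*169705) - 433173) = (397026 + 1/3363)/((-38190 - 1*169705) - 433173) = 1335198439/(3363*((-38190 - 169705) - 433173)) = 1335198439/(3363*(-207895 - 433173)) = (1335198439/3363)/(-641068) = (1335198439/3363)*(-1/641068) = -1335198439/2155911684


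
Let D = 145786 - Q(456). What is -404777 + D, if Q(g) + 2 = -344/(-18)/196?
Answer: -114214192/441 ≈ -2.5899e+5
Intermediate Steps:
Q(g) = -839/441 (Q(g) = -2 - 344/(-18)/196 = -2 - 344*(-1/18)*(1/196) = -2 + (172/9)*(1/196) = -2 + 43/441 = -839/441)
D = 64292465/441 (D = 145786 - 1*(-839/441) = 145786 + 839/441 = 64292465/441 ≈ 1.4579e+5)
-404777 + D = -404777 + 64292465/441 = -114214192/441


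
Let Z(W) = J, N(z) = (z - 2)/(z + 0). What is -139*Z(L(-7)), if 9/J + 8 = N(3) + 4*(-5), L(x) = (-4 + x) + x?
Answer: 3753/83 ≈ 45.217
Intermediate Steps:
L(x) = -4 + 2*x
N(z) = (-2 + z)/z
J = -27/83 (J = 9/(-8 + ((-2 + 3)/3 + 4*(-5))) = 9/(-8 + ((1/3)*1 - 20)) = 9/(-8 + (1/3 - 20)) = 9/(-8 - 59/3) = 9/(-83/3) = 9*(-3/83) = -27/83 ≈ -0.32530)
Z(W) = -27/83
-139*Z(L(-7)) = -139*(-27/83) = 3753/83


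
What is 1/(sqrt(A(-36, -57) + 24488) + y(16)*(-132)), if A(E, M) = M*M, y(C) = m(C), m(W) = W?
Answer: -2112/4432807 - sqrt(27737)/4432807 ≈ -0.00051402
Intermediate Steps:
y(C) = C
A(E, M) = M**2
1/(sqrt(A(-36, -57) + 24488) + y(16)*(-132)) = 1/(sqrt((-57)**2 + 24488) + 16*(-132)) = 1/(sqrt(3249 + 24488) - 2112) = 1/(sqrt(27737) - 2112) = 1/(-2112 + sqrt(27737))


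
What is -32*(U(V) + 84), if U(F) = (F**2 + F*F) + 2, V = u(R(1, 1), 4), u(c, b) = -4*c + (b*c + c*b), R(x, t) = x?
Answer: -3776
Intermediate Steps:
u(c, b) = -4*c + 2*b*c (u(c, b) = -4*c + (b*c + b*c) = -4*c + 2*b*c)
V = 4 (V = 2*1*(-2 + 4) = 2*1*2 = 4)
U(F) = 2 + 2*F**2 (U(F) = (F**2 + F**2) + 2 = 2*F**2 + 2 = 2 + 2*F**2)
-32*(U(V) + 84) = -32*((2 + 2*4**2) + 84) = -32*((2 + 2*16) + 84) = -32*((2 + 32) + 84) = -32*(34 + 84) = -32*118 = -3776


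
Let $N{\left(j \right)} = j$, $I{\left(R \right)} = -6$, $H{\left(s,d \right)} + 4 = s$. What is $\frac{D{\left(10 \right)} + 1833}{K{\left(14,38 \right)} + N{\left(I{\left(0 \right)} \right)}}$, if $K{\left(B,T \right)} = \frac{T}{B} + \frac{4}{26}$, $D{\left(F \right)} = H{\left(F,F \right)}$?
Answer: $- \frac{55783}{95} \approx -587.19$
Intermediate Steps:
$H{\left(s,d \right)} = -4 + s$
$D{\left(F \right)} = -4 + F$
$K{\left(B,T \right)} = \frac{2}{13} + \frac{T}{B}$ ($K{\left(B,T \right)} = \frac{T}{B} + 4 \cdot \frac{1}{26} = \frac{T}{B} + \frac{2}{13} = \frac{2}{13} + \frac{T}{B}$)
$\frac{D{\left(10 \right)} + 1833}{K{\left(14,38 \right)} + N{\left(I{\left(0 \right)} \right)}} = \frac{\left(-4 + 10\right) + 1833}{\left(\frac{2}{13} + \frac{38}{14}\right) - 6} = \frac{6 + 1833}{\left(\frac{2}{13} + 38 \cdot \frac{1}{14}\right) - 6} = \frac{1839}{\left(\frac{2}{13} + \frac{19}{7}\right) - 6} = \frac{1839}{\frac{261}{91} - 6} = \frac{1839}{- \frac{285}{91}} = 1839 \left(- \frac{91}{285}\right) = - \frac{55783}{95}$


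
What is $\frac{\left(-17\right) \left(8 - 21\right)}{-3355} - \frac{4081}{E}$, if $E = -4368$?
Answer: $\frac{1818061}{2093520} \approx 0.86842$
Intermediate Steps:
$\frac{\left(-17\right) \left(8 - 21\right)}{-3355} - \frac{4081}{E} = \frac{\left(-17\right) \left(8 - 21\right)}{-3355} - \frac{4081}{-4368} = \left(-17\right) \left(-13\right) \left(- \frac{1}{3355}\right) - - \frac{583}{624} = 221 \left(- \frac{1}{3355}\right) + \frac{583}{624} = - \frac{221}{3355} + \frac{583}{624} = \frac{1818061}{2093520}$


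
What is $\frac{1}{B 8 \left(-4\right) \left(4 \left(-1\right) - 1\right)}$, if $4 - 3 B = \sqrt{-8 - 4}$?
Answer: $\frac{3}{1120} + \frac{3 i \sqrt{3}}{2240} \approx 0.0026786 + 0.0023197 i$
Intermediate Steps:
$B = \frac{4}{3} - \frac{2 i \sqrt{3}}{3}$ ($B = \frac{4}{3} - \frac{\sqrt{-8 - 4}}{3} = \frac{4}{3} - \frac{\sqrt{-12}}{3} = \frac{4}{3} - \frac{2 i \sqrt{3}}{3} \approx 1.3333 - 1.1547 i$)
$\frac{1}{B 8 \left(-4\right) \left(4 \left(-1\right) - 1\right)} = \frac{1}{\left(\frac{4}{3} - \frac{2 i \sqrt{3}}{3}\right) 8 \left(-4\right) \left(4 \left(-1\right) - 1\right)} = \frac{1}{\left(\frac{4}{3} - \frac{2 i \sqrt{3}}{3}\right) \left(-32\right) \left(-4 - 1\right)} = \frac{1}{\left(- \frac{128}{3} + \frac{64 i \sqrt{3}}{3}\right) \left(-5\right)} = \frac{1}{\frac{640}{3} - \frac{320 i \sqrt{3}}{3}}$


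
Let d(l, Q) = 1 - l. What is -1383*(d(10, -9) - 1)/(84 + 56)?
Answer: 1383/14 ≈ 98.786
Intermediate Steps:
-1383*(d(10, -9) - 1)/(84 + 56) = -1383*((1 - 1*10) - 1)/(84 + 56) = -1383*((1 - 10) - 1)/140 = -1383*(-9 - 1)/140 = -(-13830)/140 = -1383*(-1/14) = 1383/14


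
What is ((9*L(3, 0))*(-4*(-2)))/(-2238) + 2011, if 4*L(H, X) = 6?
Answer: 750085/373 ≈ 2011.0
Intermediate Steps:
L(H, X) = 3/2 (L(H, X) = (¼)*6 = 3/2)
((9*L(3, 0))*(-4*(-2)))/(-2238) + 2011 = ((9*(3/2))*(-4*(-2)))/(-2238) + 2011 = ((27/2)*8)*(-1/2238) + 2011 = 108*(-1/2238) + 2011 = -18/373 + 2011 = 750085/373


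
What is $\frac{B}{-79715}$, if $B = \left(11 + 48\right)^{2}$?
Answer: $- \frac{3481}{79715} \approx -0.043668$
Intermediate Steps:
$B = 3481$ ($B = 59^{2} = 3481$)
$\frac{B}{-79715} = \frac{3481}{-79715} = 3481 \left(- \frac{1}{79715}\right) = - \frac{3481}{79715}$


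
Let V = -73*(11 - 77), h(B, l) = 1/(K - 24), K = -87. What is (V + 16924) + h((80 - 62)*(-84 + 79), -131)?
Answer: 2413361/111 ≈ 21742.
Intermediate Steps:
h(B, l) = -1/111 (h(B, l) = 1/(-87 - 24) = 1/(-111) = -1/111)
V = 4818 (V = -73*(-66) = 4818)
(V + 16924) + h((80 - 62)*(-84 + 79), -131) = (4818 + 16924) - 1/111 = 21742 - 1/111 = 2413361/111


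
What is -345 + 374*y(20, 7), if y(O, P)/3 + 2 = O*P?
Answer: 154491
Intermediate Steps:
y(O, P) = -6 + 3*O*P (y(O, P) = -6 + 3*(O*P) = -6 + 3*O*P)
-345 + 374*y(20, 7) = -345 + 374*(-6 + 3*20*7) = -345 + 374*(-6 + 420) = -345 + 374*414 = -345 + 154836 = 154491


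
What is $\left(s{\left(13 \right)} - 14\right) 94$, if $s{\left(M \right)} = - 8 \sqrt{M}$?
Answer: $-1316 - 752 \sqrt{13} \approx -4027.4$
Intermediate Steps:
$s{\left(M \right)} = - 8 \sqrt{M}$
$\left(s{\left(13 \right)} - 14\right) 94 = \left(- 8 \sqrt{13} - 14\right) 94 = \left(-14 - 8 \sqrt{13}\right) 94 = -1316 - 752 \sqrt{13}$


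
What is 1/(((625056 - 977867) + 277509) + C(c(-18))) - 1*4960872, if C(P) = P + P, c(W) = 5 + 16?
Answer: -373355226721/75260 ≈ -4.9609e+6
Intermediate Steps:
c(W) = 21
C(P) = 2*P
1/(((625056 - 977867) + 277509) + C(c(-18))) - 1*4960872 = 1/(((625056 - 977867) + 277509) + 2*21) - 1*4960872 = 1/((-352811 + 277509) + 42) - 4960872 = 1/(-75302 + 42) - 4960872 = 1/(-75260) - 4960872 = -1/75260 - 4960872 = -373355226721/75260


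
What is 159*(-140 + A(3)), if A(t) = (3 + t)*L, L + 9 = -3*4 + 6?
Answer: -36570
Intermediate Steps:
L = -15 (L = -9 + (-3*4 + 6) = -9 + (-12 + 6) = -9 - 6 = -15)
A(t) = -45 - 15*t (A(t) = (3 + t)*(-15) = -45 - 15*t)
159*(-140 + A(3)) = 159*(-140 + (-45 - 15*3)) = 159*(-140 + (-45 - 45)) = 159*(-140 - 90) = 159*(-230) = -36570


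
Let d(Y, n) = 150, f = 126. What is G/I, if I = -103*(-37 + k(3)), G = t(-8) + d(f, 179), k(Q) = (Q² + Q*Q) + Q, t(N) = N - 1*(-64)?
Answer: ⅛ ≈ 0.12500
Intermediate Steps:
t(N) = 64 + N (t(N) = N + 64 = 64 + N)
k(Q) = Q + 2*Q² (k(Q) = (Q² + Q²) + Q = 2*Q² + Q = Q + 2*Q²)
G = 206 (G = (64 - 8) + 150 = 56 + 150 = 206)
I = 1648 (I = -103*(-37 + 3*(1 + 2*3)) = -103*(-37 + 3*(1 + 6)) = -103*(-37 + 3*7) = -103*(-37 + 21) = -103*(-16) = 1648)
G/I = 206/1648 = 206*(1/1648) = ⅛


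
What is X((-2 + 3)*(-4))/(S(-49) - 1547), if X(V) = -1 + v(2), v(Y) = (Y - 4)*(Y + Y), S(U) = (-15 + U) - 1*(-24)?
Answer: 3/529 ≈ 0.0056711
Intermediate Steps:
S(U) = 9 + U (S(U) = (-15 + U) + 24 = 9 + U)
v(Y) = 2*Y*(-4 + Y) (v(Y) = (-4 + Y)*(2*Y) = 2*Y*(-4 + Y))
X(V) = -9 (X(V) = -1 + 2*2*(-4 + 2) = -1 + 2*2*(-2) = -1 - 8 = -9)
X((-2 + 3)*(-4))/(S(-49) - 1547) = -9/((9 - 49) - 1547) = -9/(-40 - 1547) = -9/(-1587) = -1/1587*(-9) = 3/529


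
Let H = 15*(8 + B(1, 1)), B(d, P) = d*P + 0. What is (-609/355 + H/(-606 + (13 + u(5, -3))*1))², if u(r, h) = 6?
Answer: 164355646464/43424308225 ≈ 3.7849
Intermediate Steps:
B(d, P) = P*d (B(d, P) = P*d + 0 = P*d)
H = 135 (H = 15*(8 + 1*1) = 15*(8 + 1) = 15*9 = 135)
(-609/355 + H/(-606 + (13 + u(5, -3))*1))² = (-609/355 + 135/(-606 + (13 + 6)*1))² = (-609*1/355 + 135/(-606 + 19*1))² = (-609/355 + 135/(-606 + 19))² = (-609/355 + 135/(-587))² = (-609/355 + 135*(-1/587))² = (-609/355 - 135/587)² = (-405408/208385)² = 164355646464/43424308225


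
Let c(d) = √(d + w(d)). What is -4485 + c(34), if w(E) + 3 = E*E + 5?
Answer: -4485 + 2*√298 ≈ -4450.5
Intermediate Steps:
w(E) = 2 + E² (w(E) = -3 + (E*E + 5) = -3 + (E² + 5) = -3 + (5 + E²) = 2 + E²)
c(d) = √(2 + d + d²) (c(d) = √(d + (2 + d²)) = √(2 + d + d²))
-4485 + c(34) = -4485 + √(2 + 34 + 34²) = -4485 + √(2 + 34 + 1156) = -4485 + √1192 = -4485 + 2*√298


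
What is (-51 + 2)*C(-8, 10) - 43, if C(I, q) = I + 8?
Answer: -43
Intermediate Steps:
C(I, q) = 8 + I
(-51 + 2)*C(-8, 10) - 43 = (-51 + 2)*(8 - 8) - 43 = -49*0 - 43 = 0 - 43 = -43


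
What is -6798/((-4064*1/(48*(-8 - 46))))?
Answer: -550638/127 ≈ -4335.7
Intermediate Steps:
-6798/((-4064*1/(48*(-8 - 46)))) = -6798/((-4064/((-54*48)))) = -6798/((-4064/(-2592))) = -6798/((-4064*(-1/2592))) = -6798/127/81 = -6798*81/127 = -550638/127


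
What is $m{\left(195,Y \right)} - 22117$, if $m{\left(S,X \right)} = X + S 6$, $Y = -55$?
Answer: $-21002$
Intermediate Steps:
$m{\left(S,X \right)} = X + 6 S$
$m{\left(195,Y \right)} - 22117 = \left(-55 + 6 \cdot 195\right) - 22117 = \left(-55 + 1170\right) - 22117 = 1115 - 22117 = -21002$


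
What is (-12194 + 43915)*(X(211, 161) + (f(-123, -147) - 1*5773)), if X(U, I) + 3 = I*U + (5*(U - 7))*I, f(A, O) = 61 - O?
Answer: 6110194183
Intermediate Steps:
X(U, I) = -3 + I*U + I*(-35 + 5*U) (X(U, I) = -3 + (I*U + (5*(U - 7))*I) = -3 + (I*U + (5*(-7 + U))*I) = -3 + (I*U + (-35 + 5*U)*I) = -3 + (I*U + I*(-35 + 5*U)) = -3 + I*U + I*(-35 + 5*U))
(-12194 + 43915)*(X(211, 161) + (f(-123, -147) - 1*5773)) = (-12194 + 43915)*((-3 - 35*161 + 6*161*211) + ((61 - 1*(-147)) - 1*5773)) = 31721*((-3 - 5635 + 203826) + ((61 + 147) - 5773)) = 31721*(198188 + (208 - 5773)) = 31721*(198188 - 5565) = 31721*192623 = 6110194183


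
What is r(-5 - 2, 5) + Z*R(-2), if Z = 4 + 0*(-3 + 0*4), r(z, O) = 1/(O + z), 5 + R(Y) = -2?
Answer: -57/2 ≈ -28.500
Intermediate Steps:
R(Y) = -7 (R(Y) = -5 - 2 = -7)
Z = 4 (Z = 4 + 0*(-3 + 0) = 4 + 0*(-3) = 4 + 0 = 4)
r(-5 - 2, 5) + Z*R(-2) = 1/(5 + (-5 - 2)) + 4*(-7) = 1/(5 - 7) - 28 = 1/(-2) - 28 = -½ - 28 = -57/2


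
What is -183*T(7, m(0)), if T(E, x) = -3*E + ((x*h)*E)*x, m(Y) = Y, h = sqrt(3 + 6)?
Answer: 3843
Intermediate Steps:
h = 3 (h = sqrt(9) = 3)
T(E, x) = -3*E + 3*E*x**2 (T(E, x) = -3*E + ((x*3)*E)*x = -3*E + ((3*x)*E)*x = -3*E + (3*E*x)*x = -3*E + 3*E*x**2)
-183*T(7, m(0)) = -549*7*(-1 + 0**2) = -549*7*(-1 + 0) = -549*7*(-1) = -183*(-21) = 3843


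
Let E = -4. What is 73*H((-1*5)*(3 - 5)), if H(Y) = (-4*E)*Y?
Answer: 11680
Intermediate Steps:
H(Y) = 16*Y (H(Y) = (-4*(-4))*Y = 16*Y)
73*H((-1*5)*(3 - 5)) = 73*(16*((-1*5)*(3 - 5))) = 73*(16*(-5*(-2))) = 73*(16*10) = 73*160 = 11680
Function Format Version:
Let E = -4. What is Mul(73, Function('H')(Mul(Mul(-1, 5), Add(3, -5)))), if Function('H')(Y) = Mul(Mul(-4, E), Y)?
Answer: 11680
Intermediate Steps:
Function('H')(Y) = Mul(16, Y) (Function('H')(Y) = Mul(Mul(-4, -4), Y) = Mul(16, Y))
Mul(73, Function('H')(Mul(Mul(-1, 5), Add(3, -5)))) = Mul(73, Mul(16, Mul(Mul(-1, 5), Add(3, -5)))) = Mul(73, Mul(16, Mul(-5, -2))) = Mul(73, Mul(16, 10)) = Mul(73, 160) = 11680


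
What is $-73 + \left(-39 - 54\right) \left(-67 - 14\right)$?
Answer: $7460$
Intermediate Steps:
$-73 + \left(-39 - 54\right) \left(-67 - 14\right) = -73 - 93 \left(-67 - 14\right) = -73 - -7533 = -73 + 7533 = 7460$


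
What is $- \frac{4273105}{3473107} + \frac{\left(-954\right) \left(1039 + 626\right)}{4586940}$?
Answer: $- \frac{279079934873}{177010371362} \approx -1.5766$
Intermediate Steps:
$- \frac{4273105}{3473107} + \frac{\left(-954\right) \left(1039 + 626\right)}{4586940} = \left(-4273105\right) \frac{1}{3473107} + \left(-954\right) 1665 \cdot \frac{1}{4586940} = - \frac{4273105}{3473107} - \frac{17649}{50966} = - \frac{279079934873}{177010371362}$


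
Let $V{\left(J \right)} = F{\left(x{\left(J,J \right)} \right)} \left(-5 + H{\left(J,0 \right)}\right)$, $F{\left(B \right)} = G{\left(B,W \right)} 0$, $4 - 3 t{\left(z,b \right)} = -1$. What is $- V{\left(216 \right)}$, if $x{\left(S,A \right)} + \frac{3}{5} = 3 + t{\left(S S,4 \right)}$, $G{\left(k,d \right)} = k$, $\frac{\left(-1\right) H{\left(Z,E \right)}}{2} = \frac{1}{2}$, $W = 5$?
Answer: $0$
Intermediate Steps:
$t{\left(z,b \right)} = \frac{5}{3}$ ($t{\left(z,b \right)} = \frac{4}{3} - - \frac{1}{3} = \frac{4}{3} + \frac{1}{3} = \frac{5}{3}$)
$H{\left(Z,E \right)} = -1$ ($H{\left(Z,E \right)} = - \frac{2}{2} = \left(-2\right) \frac{1}{2} = -1$)
$x{\left(S,A \right)} = \frac{61}{15}$ ($x{\left(S,A \right)} = - \frac{3}{5} + \left(3 + \frac{5}{3}\right) = - \frac{3}{5} + \frac{14}{3} = \frac{61}{15}$)
$F{\left(B \right)} = 0$ ($F{\left(B \right)} = B 0 = 0$)
$V{\left(J \right)} = 0$ ($V{\left(J \right)} = 0 \left(-5 - 1\right) = 0 \left(-6\right) = 0$)
$- V{\left(216 \right)} = \left(-1\right) 0 = 0$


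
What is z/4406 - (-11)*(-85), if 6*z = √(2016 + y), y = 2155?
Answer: -935 + √4171/26436 ≈ -935.00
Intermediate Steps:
z = √4171/6 (z = √(2016 + 2155)/6 = √4171/6 ≈ 10.764)
z/4406 - (-11)*(-85) = (√4171/6)/4406 - (-11)*(-85) = (√4171/6)*(1/4406) - 1*935 = √4171/26436 - 935 = -935 + √4171/26436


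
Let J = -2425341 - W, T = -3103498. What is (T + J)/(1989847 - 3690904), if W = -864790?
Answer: 1554683/567019 ≈ 2.7419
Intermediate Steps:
J = -1560551 (J = -2425341 - 1*(-864790) = -2425341 + 864790 = -1560551)
(T + J)/(1989847 - 3690904) = (-3103498 - 1560551)/(1989847 - 3690904) = -4664049/(-1701057) = -4664049*(-1/1701057) = 1554683/567019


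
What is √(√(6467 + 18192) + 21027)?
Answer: √(21027 + √24659) ≈ 145.55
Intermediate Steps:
√(√(6467 + 18192) + 21027) = √(√24659 + 21027) = √(21027 + √24659)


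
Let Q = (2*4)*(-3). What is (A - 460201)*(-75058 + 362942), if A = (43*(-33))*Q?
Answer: -122680327180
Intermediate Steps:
Q = -24 (Q = 8*(-3) = -24)
A = 34056 (A = (43*(-33))*(-24) = -1419*(-24) = 34056)
(A - 460201)*(-75058 + 362942) = (34056 - 460201)*(-75058 + 362942) = -426145*287884 = -122680327180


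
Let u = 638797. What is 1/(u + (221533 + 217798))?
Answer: 1/1078128 ≈ 9.2753e-7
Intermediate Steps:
1/(u + (221533 + 217798)) = 1/(638797 + (221533 + 217798)) = 1/(638797 + 439331) = 1/1078128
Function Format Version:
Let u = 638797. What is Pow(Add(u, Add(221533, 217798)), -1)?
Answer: Rational(1, 1078128) ≈ 9.2753e-7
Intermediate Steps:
Pow(Add(u, Add(221533, 217798)), -1) = Pow(Add(638797, Add(221533, 217798)), -1) = Pow(Add(638797, 439331), -1) = Pow(1078128, -1) = Rational(1, 1078128)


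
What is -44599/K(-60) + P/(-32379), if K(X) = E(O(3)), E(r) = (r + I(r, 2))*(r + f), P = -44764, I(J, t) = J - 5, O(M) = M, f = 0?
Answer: -481312243/32379 ≈ -14865.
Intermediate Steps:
I(J, t) = -5 + J
E(r) = r*(-5 + 2*r) (E(r) = (r + (-5 + r))*(r + 0) = (-5 + 2*r)*r = r*(-5 + 2*r))
K(X) = 3 (K(X) = 3*(-5 + 2*3) = 3*(-5 + 6) = 3*1 = 3)
-44599/K(-60) + P/(-32379) = -44599/3 - 44764/(-32379) = -44599*1/3 - 44764*(-1/32379) = -44599/3 + 44764/32379 = -481312243/32379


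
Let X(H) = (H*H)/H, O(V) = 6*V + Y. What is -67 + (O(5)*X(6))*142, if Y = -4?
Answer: 22085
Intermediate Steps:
O(V) = -4 + 6*V (O(V) = 6*V - 4 = -4 + 6*V)
X(H) = H (X(H) = H²/H = H)
-67 + (O(5)*X(6))*142 = -67 + ((-4 + 6*5)*6)*142 = -67 + ((-4 + 30)*6)*142 = -67 + (26*6)*142 = -67 + 156*142 = -67 + 22152 = 22085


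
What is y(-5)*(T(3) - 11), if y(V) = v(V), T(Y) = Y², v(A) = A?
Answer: 10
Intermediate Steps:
y(V) = V
y(-5)*(T(3) - 11) = -5*(3² - 11) = -5*(9 - 11) = -5*(-2) = 10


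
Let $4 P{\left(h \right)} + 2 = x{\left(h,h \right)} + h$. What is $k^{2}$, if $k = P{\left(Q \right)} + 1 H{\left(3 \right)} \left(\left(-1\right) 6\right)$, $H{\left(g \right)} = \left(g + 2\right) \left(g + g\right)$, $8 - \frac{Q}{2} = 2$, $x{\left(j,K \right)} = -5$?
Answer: $\frac{511225}{16} \approx 31952.0$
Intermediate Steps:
$Q = 12$ ($Q = 16 - 4 = 12$)
$H{\left(g \right)} = 2 g \left(2 + g\right)$ ($H{\left(g \right)} = \left(2 + g\right) 2 g = 2 g \left(2 + g\right)$)
$P{\left(h \right)} = - \frac{7}{4} + \frac{h}{4}$ ($P{\left(h \right)} = - \frac{1}{2} + \frac{-5 + h}{4} = - \frac{1}{2} + \left(- \frac{5}{4} + \frac{h}{4}\right) = - \frac{7}{4} + \frac{h}{4}$)
$k = - \frac{715}{4}$ ($k = \left(- \frac{7}{4} + \frac{1}{4} \cdot 12\right) + 1 \cdot 2 \cdot 3 \left(2 + 3\right) \left(\left(-1\right) 6\right) = \left(- \frac{7}{4} + 3\right) + 1 \cdot 2 \cdot 3 \cdot 5 \left(-6\right) = \frac{5}{4} + 1 \cdot 30 \left(-6\right) = \frac{5}{4} + 30 \left(-6\right) = \frac{5}{4} - 180 = - \frac{715}{4} \approx -178.75$)
$k^{2} = \left(- \frac{715}{4}\right)^{2} = \frac{511225}{16}$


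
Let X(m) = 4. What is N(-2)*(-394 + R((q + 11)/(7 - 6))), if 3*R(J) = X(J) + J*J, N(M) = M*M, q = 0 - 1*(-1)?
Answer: -4136/3 ≈ -1378.7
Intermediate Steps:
q = 1 (q = 0 + 1 = 1)
N(M) = M**2
R(J) = 4/3 + J**2/3 (R(J) = (4 + J*J)/3 = (4 + J**2)/3 = 4/3 + J**2/3)
N(-2)*(-394 + R((q + 11)/(7 - 6))) = (-2)**2*(-394 + (4/3 + ((1 + 11)/(7 - 6))**2/3)) = 4*(-394 + (4/3 + (12/1)**2/3)) = 4*(-394 + (4/3 + (12*1)**2/3)) = 4*(-394 + (4/3 + (1/3)*12**2)) = 4*(-394 + (4/3 + (1/3)*144)) = 4*(-394 + (4/3 + 48)) = 4*(-394 + 148/3) = 4*(-1034/3) = -4136/3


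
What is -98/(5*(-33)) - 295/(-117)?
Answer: 20047/6435 ≈ 3.1153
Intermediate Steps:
-98/(5*(-33)) - 295/(-117) = -98/(-165) - 295*(-1/117) = -98*(-1/165) + 295/117 = 98/165 + 295/117 = 20047/6435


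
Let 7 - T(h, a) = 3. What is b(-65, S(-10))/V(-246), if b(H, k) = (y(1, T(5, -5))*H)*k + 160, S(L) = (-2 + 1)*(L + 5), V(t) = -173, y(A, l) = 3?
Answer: 815/173 ≈ 4.7110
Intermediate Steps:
T(h, a) = 4 (T(h, a) = 7 - 1*3 = 7 - 3 = 4)
S(L) = -5 - L (S(L) = -(5 + L) = -5 - L)
b(H, k) = 160 + 3*H*k (b(H, k) = (3*H)*k + 160 = 3*H*k + 160 = 160 + 3*H*k)
b(-65, S(-10))/V(-246) = (160 + 3*(-65)*(-5 - 1*(-10)))/(-173) = (160 + 3*(-65)*(-5 + 10))*(-1/173) = (160 + 3*(-65)*5)*(-1/173) = (160 - 975)*(-1/173) = -815*(-1/173) = 815/173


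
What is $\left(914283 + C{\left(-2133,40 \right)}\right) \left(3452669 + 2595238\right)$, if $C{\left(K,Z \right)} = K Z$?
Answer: $5013491130441$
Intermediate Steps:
$\left(914283 + C{\left(-2133,40 \right)}\right) \left(3452669 + 2595238\right) = \left(914283 - 85320\right) \left(3452669 + 2595238\right) = \left(914283 - 85320\right) 6047907 = 828963 \cdot 6047907 = 5013491130441$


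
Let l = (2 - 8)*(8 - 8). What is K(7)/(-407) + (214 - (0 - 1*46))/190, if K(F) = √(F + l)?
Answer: 26/19 - √7/407 ≈ 1.3619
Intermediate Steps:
l = 0 (l = -6*0 = 0)
K(F) = √F (K(F) = √(F + 0) = √F)
K(7)/(-407) + (214 - (0 - 1*46))/190 = √7/(-407) + (214 - (0 - 1*46))/190 = √7*(-1/407) + (214 - (0 - 46))*(1/190) = -√7/407 + (214 - 1*(-46))*(1/190) = -√7/407 + (214 + 46)*(1/190) = -√7/407 + 260*(1/190) = -√7/407 + 26/19 = 26/19 - √7/407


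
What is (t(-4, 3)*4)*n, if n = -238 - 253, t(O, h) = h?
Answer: -5892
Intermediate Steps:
n = -491
(t(-4, 3)*4)*n = (3*4)*(-491) = 12*(-491) = -5892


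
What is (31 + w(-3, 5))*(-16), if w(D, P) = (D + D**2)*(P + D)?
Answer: -688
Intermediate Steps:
w(D, P) = (D + P)*(D + D**2) (w(D, P) = (D + D**2)*(D + P) = (D + P)*(D + D**2))
(31 + w(-3, 5))*(-16) = (31 - 3*(-3 + 5 + (-3)**2 - 3*5))*(-16) = (31 - 3*(-3 + 5 + 9 - 15))*(-16) = (31 - 3*(-4))*(-16) = (31 + 12)*(-16) = 43*(-16) = -688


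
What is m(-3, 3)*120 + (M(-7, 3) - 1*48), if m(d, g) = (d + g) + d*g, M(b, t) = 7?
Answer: -1121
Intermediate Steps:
m(d, g) = d + g + d*g
m(-3, 3)*120 + (M(-7, 3) - 1*48) = (-3 + 3 - 3*3)*120 + (7 - 1*48) = (-3 + 3 - 9)*120 + (7 - 48) = -9*120 - 41 = -1080 - 41 = -1121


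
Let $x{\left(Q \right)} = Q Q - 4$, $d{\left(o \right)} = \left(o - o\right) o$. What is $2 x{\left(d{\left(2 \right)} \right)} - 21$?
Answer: $-29$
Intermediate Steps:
$d{\left(o \right)} = 0$ ($d{\left(o \right)} = 0 o = 0$)
$x{\left(Q \right)} = -4 + Q^{2}$ ($x{\left(Q \right)} = Q^{2} - 4 = -4 + Q^{2}$)
$2 x{\left(d{\left(2 \right)} \right)} - 21 = 2 \left(-4 + 0^{2}\right) - 21 = 2 \left(-4 + 0\right) - 21 = 2 \left(-4\right) - 21 = -8 - 21 = -29$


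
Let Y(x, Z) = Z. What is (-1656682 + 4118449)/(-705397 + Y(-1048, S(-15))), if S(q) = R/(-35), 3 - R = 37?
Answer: -86161845/24688861 ≈ -3.4899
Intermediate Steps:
R = -34 (R = 3 - 1*37 = 3 - 37 = -34)
S(q) = 34/35 (S(q) = -34/(-35) = -34*(-1/35) = 34/35)
(-1656682 + 4118449)/(-705397 + Y(-1048, S(-15))) = (-1656682 + 4118449)/(-705397 + 34/35) = 2461767/(-24688861/35) = 2461767*(-35/24688861) = -86161845/24688861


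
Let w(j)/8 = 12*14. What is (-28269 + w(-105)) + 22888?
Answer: -4037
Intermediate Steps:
w(j) = 1344 (w(j) = 8*(12*14) = 8*168 = 1344)
(-28269 + w(-105)) + 22888 = (-28269 + 1344) + 22888 = -26925 + 22888 = -4037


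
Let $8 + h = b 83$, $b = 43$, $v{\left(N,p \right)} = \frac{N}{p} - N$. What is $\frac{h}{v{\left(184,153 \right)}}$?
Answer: $- \frac{544833}{27968} \approx -19.481$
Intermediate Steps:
$v{\left(N,p \right)} = - N + \frac{N}{p}$
$h = 3561$ ($h = -8 + 43 \cdot 83 = -8 + 3569 = 3561$)
$\frac{h}{v{\left(184,153 \right)}} = \frac{3561}{\left(-1\right) 184 + \frac{184}{153}} = \frac{3561}{-184 + 184 \cdot \frac{1}{153}} = \frac{3561}{-184 + \frac{184}{153}} = \frac{3561}{- \frac{27968}{153}} = 3561 \left(- \frac{153}{27968}\right) = - \frac{544833}{27968}$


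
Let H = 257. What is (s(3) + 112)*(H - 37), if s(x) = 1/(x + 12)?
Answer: 73964/3 ≈ 24655.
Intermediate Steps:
s(x) = 1/(12 + x)
(s(3) + 112)*(H - 37) = (1/(12 + 3) + 112)*(257 - 37) = (1/15 + 112)*220 = (1681/15)*220 = 73964/3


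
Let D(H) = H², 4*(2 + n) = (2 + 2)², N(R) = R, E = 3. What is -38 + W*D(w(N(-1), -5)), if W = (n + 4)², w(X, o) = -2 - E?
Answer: 862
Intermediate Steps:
n = 2 (n = -2 + (2 + 2)²/4 = -2 + (¼)*4² = -2 + (¼)*16 = -2 + 4 = 2)
w(X, o) = -5 (w(X, o) = -2 - 1*3 = -2 - 3 = -5)
W = 36 (W = (2 + 4)² = 6² = 36)
-38 + W*D(w(N(-1), -5)) = -38 + 36*(-5)² = -38 + 36*25 = -38 + 900 = 862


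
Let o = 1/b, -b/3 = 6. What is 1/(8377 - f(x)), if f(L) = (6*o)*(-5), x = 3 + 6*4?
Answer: 3/25126 ≈ 0.00011940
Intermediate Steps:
b = -18 (b = -3*6 = -18)
o = -1/18 (o = 1/(-18) = -1/18 ≈ -0.055556)
x = 27 (x = 3 + 24 = 27)
f(L) = 5/3 (f(L) = (6*(-1/18))*(-5) = -⅓*(-5) = 5/3)
1/(8377 - f(x)) = 1/(8377 - 1*5/3) = 1/(8377 - 5/3) = 1/(25126/3) = 3/25126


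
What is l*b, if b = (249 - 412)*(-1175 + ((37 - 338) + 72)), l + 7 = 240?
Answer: 53322516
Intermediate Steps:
l = 233 (l = -7 + 240 = 233)
b = 228852 (b = -163*(-1175 + (-301 + 72)) = -163*(-1175 - 229) = -163*(-1404) = 228852)
l*b = 233*228852 = 53322516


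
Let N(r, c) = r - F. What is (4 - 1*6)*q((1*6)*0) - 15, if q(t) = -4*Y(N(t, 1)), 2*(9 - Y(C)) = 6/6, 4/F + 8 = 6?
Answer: 53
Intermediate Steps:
F = -2 (F = 4/(-8 + 6) = 4/(-2) = 4*(-1/2) = -2)
N(r, c) = 2 + r (N(r, c) = r - 1*(-2) = r + 2 = 2 + r)
Y(C) = 17/2 (Y(C) = 9 - 3/6 = 9 - 1/2*1 = 9 - 1/2 = 17/2)
q(t) = -34 (q(t) = -4*17/2 = -34)
(4 - 1*6)*q((1*6)*0) - 15 = (4 - 1*6)*(-34) - 15 = (4 - 6)*(-34) - 15 = -2*(-34) - 15 = 68 - 15 = 53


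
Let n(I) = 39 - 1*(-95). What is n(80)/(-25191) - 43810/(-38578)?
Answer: 549224129/485909199 ≈ 1.1303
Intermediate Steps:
n(I) = 134 (n(I) = 39 + 95 = 134)
n(80)/(-25191) - 43810/(-38578) = 134/(-25191) - 43810/(-38578) = 134*(-1/25191) - 43810*(-1/38578) = -134/25191 + 21905/19289 = 549224129/485909199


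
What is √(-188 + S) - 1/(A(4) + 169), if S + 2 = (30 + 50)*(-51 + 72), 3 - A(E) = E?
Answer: -1/168 + √1490 ≈ 38.595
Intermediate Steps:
A(E) = 3 - E
S = 1678 (S = -2 + (30 + 50)*(-51 + 72) = -2 + 80*21 = -2 + 1680 = 1678)
√(-188 + S) - 1/(A(4) + 169) = √(-188 + 1678) - 1/((3 - 1*4) + 169) = √1490 - 1/((3 - 4) + 169) = √1490 - 1/(-1 + 169) = √1490 - 1/168 = -1/168 + √1490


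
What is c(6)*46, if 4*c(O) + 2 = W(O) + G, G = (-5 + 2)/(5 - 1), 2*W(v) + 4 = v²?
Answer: 1219/8 ≈ 152.38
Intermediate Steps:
W(v) = -2 + v²/2
G = -¾ (G = -3/4 = -3*¼ = -¾ ≈ -0.75000)
c(O) = -19/16 + O²/8 (c(O) = -½ + ((-2 + O²/2) - ¾)/4 = -½ + (-11/4 + O²/2)/4 = -½ + (-11/16 + O²/8) = -19/16 + O²/8)
c(6)*46 = (-19/16 + (⅛)*6²)*46 = (-19/16 + (⅛)*36)*46 = (-19/16 + 9/2)*46 = (53/16)*46 = 1219/8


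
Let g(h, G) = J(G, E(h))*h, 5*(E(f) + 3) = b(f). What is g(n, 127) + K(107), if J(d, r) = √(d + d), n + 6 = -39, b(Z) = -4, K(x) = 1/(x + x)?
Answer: 1/214 - 45*√254 ≈ -717.18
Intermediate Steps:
K(x) = 1/(2*x)
n = -45 (n = -6 - 39 = -45)
E(f) = -19/5 (E(f) = -3 + (⅕)*(-4) = -3 - ⅘ = -19/5)
J(d, r) = √2*√d (J(d, r) = √(2*d) = √2*√d)
g(h, G) = h*√2*√G (g(h, G) = (√2*√G)*h = h*√2*√G)
g(n, 127) + K(107) = -45*√2*√127 + (½)/107 = -45*√254 + (½)*(1/107) = -45*√254 + 1/214 = 1/214 - 45*√254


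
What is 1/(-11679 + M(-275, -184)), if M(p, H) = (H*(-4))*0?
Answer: -1/11679 ≈ -8.5624e-5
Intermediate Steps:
M(p, H) = 0 (M(p, H) = -4*H*0 = 0)
1/(-11679 + M(-275, -184)) = 1/(-11679 + 0) = 1/(-11679) = -1/11679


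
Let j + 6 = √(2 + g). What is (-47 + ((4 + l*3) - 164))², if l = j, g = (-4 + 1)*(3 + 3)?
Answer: 50481 - 5400*I ≈ 50481.0 - 5400.0*I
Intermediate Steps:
g = -18 (g = -3*6 = -18)
j = -6 + 4*I (j = -6 + √(2 - 18) = -6 + √(-16) = -6 + 4*I ≈ -6.0 + 4.0*I)
l = -6 + 4*I ≈ -6.0 + 4.0*I
(-47 + ((4 + l*3) - 164))² = (-47 + ((4 + (-6 + 4*I)*3) - 164))² = (-47 + ((4 + (-18 + 12*I)) - 164))² = (-47 + ((-14 + 12*I) - 164))² = (-47 + (-178 + 12*I))² = (-225 + 12*I)²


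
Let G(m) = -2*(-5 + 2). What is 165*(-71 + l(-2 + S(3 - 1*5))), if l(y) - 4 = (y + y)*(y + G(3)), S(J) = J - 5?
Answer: -2145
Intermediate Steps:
G(m) = 6 (G(m) = -2*(-3) = 6)
S(J) = -5 + J
l(y) = 4 + 2*y*(6 + y) (l(y) = 4 + (y + y)*(y + 6) = 4 + (2*y)*(6 + y) = 4 + 2*y*(6 + y))
165*(-71 + l(-2 + S(3 - 1*5))) = 165*(-71 + (4 + 2*(-2 + (-5 + (3 - 1*5)))² + 12*(-2 + (-5 + (3 - 1*5))))) = 165*(-71 + (4 + 2*(-2 + (-5 + (3 - 5)))² + 12*(-2 + (-5 + (3 - 5))))) = 165*(-71 + (4 + 2*(-2 + (-5 - 2))² + 12*(-2 + (-5 - 2)))) = 165*(-71 + (4 + 2*(-2 - 7)² + 12*(-2 - 7))) = 165*(-71 + (4 + 2*(-9)² + 12*(-9))) = 165*(-71 + (4 + 2*81 - 108)) = 165*(-71 + (4 + 162 - 108)) = 165*(-71 + 58) = 165*(-13) = -2145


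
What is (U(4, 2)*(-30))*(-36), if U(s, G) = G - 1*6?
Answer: -4320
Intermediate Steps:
U(s, G) = -6 + G (U(s, G) = G - 6 = -6 + G)
(U(4, 2)*(-30))*(-36) = ((-6 + 2)*(-30))*(-36) = -4*(-30)*(-36) = 120*(-36) = -4320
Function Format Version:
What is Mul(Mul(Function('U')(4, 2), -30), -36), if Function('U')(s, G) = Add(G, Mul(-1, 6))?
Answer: -4320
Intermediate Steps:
Function('U')(s, G) = Add(-6, G) (Function('U')(s, G) = Add(G, -6) = Add(-6, G))
Mul(Mul(Function('U')(4, 2), -30), -36) = Mul(Mul(Add(-6, 2), -30), -36) = Mul(Mul(-4, -30), -36) = Mul(120, -36) = -4320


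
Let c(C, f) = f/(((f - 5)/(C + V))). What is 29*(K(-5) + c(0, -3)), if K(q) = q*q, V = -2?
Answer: 2813/4 ≈ 703.25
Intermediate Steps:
K(q) = q²
c(C, f) = f*(-2 + C)/(-5 + f) (c(C, f) = f/(((f - 5)/(C - 2))) = f/(((-5 + f)/(-2 + C))) = f*((-2 + C)/(-5 + f)) = f*(-2 + C)/(-5 + f))
29*(K(-5) + c(0, -3)) = 29*((-5)² - 3*(-2 + 0)/(-5 - 3)) = 29*(25 - 3*(-2)/(-8)) = 29*(25 - 3*(-⅛)*(-2)) = 29*(25 - ¾) = 29*(97/4) = 2813/4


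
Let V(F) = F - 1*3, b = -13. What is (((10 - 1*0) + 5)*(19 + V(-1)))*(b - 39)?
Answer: -11700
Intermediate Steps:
V(F) = -3 + F (V(F) = F - 3 = -3 + F)
(((10 - 1*0) + 5)*(19 + V(-1)))*(b - 39) = (((10 - 1*0) + 5)*(19 + (-3 - 1)))*(-13 - 39) = (((10 + 0) + 5)*(19 - 4))*(-52) = ((10 + 5)*15)*(-52) = (15*15)*(-52) = 225*(-52) = -11700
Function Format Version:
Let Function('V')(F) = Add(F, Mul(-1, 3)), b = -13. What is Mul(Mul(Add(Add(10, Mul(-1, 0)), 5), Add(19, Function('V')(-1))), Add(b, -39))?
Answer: -11700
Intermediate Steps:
Function('V')(F) = Add(-3, F) (Function('V')(F) = Add(F, -3) = Add(-3, F))
Mul(Mul(Add(Add(10, Mul(-1, 0)), 5), Add(19, Function('V')(-1))), Add(b, -39)) = Mul(Mul(Add(Add(10, Mul(-1, 0)), 5), Add(19, Add(-3, -1))), Add(-13, -39)) = Mul(Mul(Add(Add(10, 0), 5), Add(19, -4)), -52) = Mul(Mul(Add(10, 5), 15), -52) = Mul(Mul(15, 15), -52) = Mul(225, -52) = -11700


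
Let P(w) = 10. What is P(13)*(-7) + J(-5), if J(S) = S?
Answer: -75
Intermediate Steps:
P(13)*(-7) + J(-5) = 10*(-7) - 5 = -70 - 5 = -75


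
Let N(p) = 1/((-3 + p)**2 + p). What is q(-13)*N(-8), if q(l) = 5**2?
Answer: 25/113 ≈ 0.22124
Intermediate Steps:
q(l) = 25
N(p) = 1/(p + (-3 + p)**2)
q(-13)*N(-8) = 25/(-8 + (-3 - 8)**2) = 25/(-8 + (-11)**2) = 25/(-8 + 121) = 25/113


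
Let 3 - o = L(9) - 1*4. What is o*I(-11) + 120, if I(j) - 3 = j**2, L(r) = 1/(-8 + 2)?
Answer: 3026/3 ≈ 1008.7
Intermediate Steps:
L(r) = -1/6 (L(r) = 1/(-6) = -1/6)
o = 43/6 (o = 3 - (-1/6 - 1*4) = 3 - (-1/6 - 4) = 3 - 1*(-25/6) = 3 + 25/6 = 43/6 ≈ 7.1667)
I(j) = 3 + j**2
o*I(-11) + 120 = 43*(3 + (-11)**2)/6 + 120 = 43*(3 + 121)/6 + 120 = (43/6)*124 + 120 = 2666/3 + 120 = 3026/3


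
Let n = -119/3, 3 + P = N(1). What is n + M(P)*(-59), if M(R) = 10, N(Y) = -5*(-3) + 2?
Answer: -1889/3 ≈ -629.67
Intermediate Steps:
N(Y) = 17 (N(Y) = 15 + 2 = 17)
P = 14 (P = -3 + 17 = 14)
n = -119/3 (n = -119*⅓ = -119/3 ≈ -39.667)
n + M(P)*(-59) = -119/3 + 10*(-59) = -119/3 - 590 = -1889/3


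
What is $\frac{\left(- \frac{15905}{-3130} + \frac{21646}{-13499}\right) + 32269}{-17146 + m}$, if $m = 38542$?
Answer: $\frac{272714508529}{180804202104} \approx 1.5083$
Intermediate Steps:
$\frac{\left(- \frac{15905}{-3130} + \frac{21646}{-13499}\right) + 32269}{-17146 + m} = \frac{\left(- \frac{15905}{-3130} + \frac{21646}{-13499}\right) + 32269}{-17146 + 38542} = \frac{\left(\left(-15905\right) \left(- \frac{1}{3130}\right) + 21646 \left(- \frac{1}{13499}\right)\right) + 32269}{21396} = \left(\left(\frac{3181}{626} - \frac{21646}{13499}\right) + 32269\right) \frac{1}{21396} = \left(\frac{29389923}{8450374} + 32269\right) \frac{1}{21396} = \frac{272714508529}{8450374} \cdot \frac{1}{21396} = \frac{272714508529}{180804202104}$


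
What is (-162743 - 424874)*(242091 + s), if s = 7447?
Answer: -146632770946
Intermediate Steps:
(-162743 - 424874)*(242091 + s) = (-162743 - 424874)*(242091 + 7447) = -587617*249538 = -146632770946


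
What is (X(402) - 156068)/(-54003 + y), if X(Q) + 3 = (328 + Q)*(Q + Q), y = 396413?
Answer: 430849/342410 ≈ 1.2583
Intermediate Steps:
X(Q) = -3 + 2*Q*(328 + Q) (X(Q) = -3 + (328 + Q)*(Q + Q) = -3 + (328 + Q)*(2*Q) = -3 + 2*Q*(328 + Q))
(X(402) - 156068)/(-54003 + y) = ((-3 + 2*402**2 + 656*402) - 156068)/(-54003 + 396413) = ((-3 + 2*161604 + 263712) - 156068)/342410 = ((-3 + 323208 + 263712) - 156068)*(1/342410) = (586917 - 156068)*(1/342410) = 430849*(1/342410) = 430849/342410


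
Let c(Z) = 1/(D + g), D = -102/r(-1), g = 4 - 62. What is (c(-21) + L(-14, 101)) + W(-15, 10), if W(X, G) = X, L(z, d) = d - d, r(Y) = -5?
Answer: -2825/188 ≈ -15.027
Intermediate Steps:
g = -58
L(z, d) = 0
D = 102/5 (D = -102/(-5) = -102*(-1/5) = 102/5 ≈ 20.400)
c(Z) = -5/188 (c(Z) = 1/(102/5 - 58) = 1/(-188/5) = -5/188)
(c(-21) + L(-14, 101)) + W(-15, 10) = (-5/188 + 0) - 15 = -5/188 - 15 = -2825/188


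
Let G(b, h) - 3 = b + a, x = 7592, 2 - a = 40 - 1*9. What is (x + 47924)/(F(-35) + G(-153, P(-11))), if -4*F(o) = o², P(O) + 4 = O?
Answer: -222064/1941 ≈ -114.41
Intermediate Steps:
P(O) = -4 + O
a = -29 (a = 2 - (40 - 1*9) = 2 - (40 - 9) = 2 - 1*31 = 2 - 31 = -29)
G(b, h) = -26 + b (G(b, h) = 3 + (b - 29) = 3 + (-29 + b) = -26 + b)
F(o) = -o²/4
(x + 47924)/(F(-35) + G(-153, P(-11))) = (7592 + 47924)/(-¼*(-35)² + (-26 - 153)) = 55516/(-¼*1225 - 179) = 55516/(-1225/4 - 179) = 55516/(-1941/4) = 55516*(-4/1941) = -222064/1941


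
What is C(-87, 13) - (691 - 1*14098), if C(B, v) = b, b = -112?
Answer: 13295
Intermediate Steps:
C(B, v) = -112
C(-87, 13) - (691 - 1*14098) = -112 - (691 - 1*14098) = -112 - (691 - 14098) = -112 - 1*(-13407) = -112 + 13407 = 13295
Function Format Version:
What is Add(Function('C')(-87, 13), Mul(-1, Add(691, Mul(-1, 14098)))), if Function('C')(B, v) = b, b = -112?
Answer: 13295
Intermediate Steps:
Function('C')(B, v) = -112
Add(Function('C')(-87, 13), Mul(-1, Add(691, Mul(-1, 14098)))) = Add(-112, Mul(-1, Add(691, Mul(-1, 14098)))) = Add(-112, Mul(-1, Add(691, -14098))) = Add(-112, Mul(-1, -13407)) = Add(-112, 13407) = 13295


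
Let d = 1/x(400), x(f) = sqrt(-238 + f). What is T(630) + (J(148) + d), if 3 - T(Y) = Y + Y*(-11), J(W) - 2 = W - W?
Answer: 6305 + sqrt(2)/18 ≈ 6305.1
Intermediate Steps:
J(W) = 2 (J(W) = 2 + (W - W) = 2 + 0 = 2)
T(Y) = 3 + 10*Y (T(Y) = 3 - (Y + Y*(-11)) = 3 - (Y - 11*Y) = 3 - (-10)*Y = 3 + 10*Y)
d = sqrt(2)/18 (d = 1/(sqrt(-238 + 400)) = 1/(sqrt(162)) = 1/(9*sqrt(2)) = sqrt(2)/18 ≈ 0.078567)
T(630) + (J(148) + d) = (3 + 10*630) + (2 + sqrt(2)/18) = (3 + 6300) + (2 + sqrt(2)/18) = 6303 + (2 + sqrt(2)/18) = 6305 + sqrt(2)/18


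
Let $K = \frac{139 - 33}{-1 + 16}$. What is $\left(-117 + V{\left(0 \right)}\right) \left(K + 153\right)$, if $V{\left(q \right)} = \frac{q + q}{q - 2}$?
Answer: $- \frac{93639}{5} \approx -18728.0$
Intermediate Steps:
$V{\left(q \right)} = \frac{2 q}{-2 + q}$
$K = \frac{106}{15} \approx 7.0667$
$\left(-117 + V{\left(0 \right)}\right) \left(K + 153\right) = \left(-117 + 2 \cdot 0 \frac{1}{-2 + 0}\right) \left(\frac{106}{15} + 153\right) = \left(-117 + 2 \cdot 0 \frac{1}{-2}\right) \frac{2401}{15} = \left(-117 + 2 \cdot 0 \left(- \frac{1}{2}\right)\right) \frac{2401}{15} = \left(-117 + 0\right) \frac{2401}{15} = \left(-117\right) \frac{2401}{15} = - \frac{93639}{5}$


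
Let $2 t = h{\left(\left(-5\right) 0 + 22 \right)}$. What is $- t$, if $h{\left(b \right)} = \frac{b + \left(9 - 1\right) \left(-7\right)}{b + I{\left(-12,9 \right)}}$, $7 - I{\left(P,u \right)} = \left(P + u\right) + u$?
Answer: $\frac{17}{23} \approx 0.73913$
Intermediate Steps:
$I{\left(P,u \right)} = 7 - P - 2 u$ ($I{\left(P,u \right)} = 7 - \left(\left(P + u\right) + u\right) = 7 - \left(P + 2 u\right) = 7 - P - 2 u$)
$h{\left(b \right)} = \frac{-56 + b}{1 + b}$ ($h{\left(b \right)} = \frac{b + \left(9 - 1\right) \left(-7\right)}{b - -1} = \frac{b + 8 \left(-7\right)}{b + \left(7 + 12 - 18\right)} = \frac{b - 56}{b + 1} = \frac{-56 + b}{1 + b}$)
$t = - \frac{17}{23}$ ($t = \frac{\frac{1}{1 + \left(\left(-5\right) 0 + 22\right)} \left(-56 + \left(\left(-5\right) 0 + 22\right)\right)}{2} = \frac{\frac{1}{1 + \left(0 + 22\right)} \left(-56 + \left(0 + 22\right)\right)}{2} = \frac{\frac{1}{1 + 22} \left(-56 + 22\right)}{2} = \frac{\frac{1}{23} \left(-34\right)}{2} = \frac{1}{2} \left(- \frac{34}{23}\right) = - \frac{17}{23} \approx -0.73913$)
$- t = \left(-1\right) \left(- \frac{17}{23}\right) = \frac{17}{23}$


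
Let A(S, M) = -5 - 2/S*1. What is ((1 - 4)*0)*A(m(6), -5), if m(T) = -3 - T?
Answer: 0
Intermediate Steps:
A(S, M) = -5 - 2/S
((1 - 4)*0)*A(m(6), -5) = ((1 - 4)*0)*(-5 - 2/(-3 - 1*6)) = (-3*0)*(-5 - 2/(-3 - 6)) = 0*(-5 - 2/(-9)) = 0*(-5 - 2*(-⅑)) = 0*(-5 + 2/9) = 0*(-43/9) = 0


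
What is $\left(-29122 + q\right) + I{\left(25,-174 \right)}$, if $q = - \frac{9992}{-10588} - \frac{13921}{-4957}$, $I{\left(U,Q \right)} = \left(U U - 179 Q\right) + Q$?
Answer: $\frac{32524149498}{13121179} \approx 2478.8$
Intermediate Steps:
$I{\left(U,Q \right)} = U^{2} - 178 Q$ ($I{\left(U,Q \right)} = \left(U^{2} - 179 Q\right) + Q = U^{2} - 178 Q$)
$q = \frac{49231473}{13121179}$ ($q = \left(-9992\right) \left(- \frac{1}{10588}\right) - - \frac{13921}{4957} = \frac{2498}{2647} + \frac{13921}{4957} = \frac{49231473}{13121179} \approx 3.7521$)
$\left(-29122 + q\right) + I{\left(25,-174 \right)} = \left(-29122 + \frac{49231473}{13121179}\right) + \left(25^{2} - -30972\right) = - \frac{382065743365}{13121179} + \left(625 + 30972\right) = - \frac{382065743365}{13121179} + 31597 = \frac{32524149498}{13121179}$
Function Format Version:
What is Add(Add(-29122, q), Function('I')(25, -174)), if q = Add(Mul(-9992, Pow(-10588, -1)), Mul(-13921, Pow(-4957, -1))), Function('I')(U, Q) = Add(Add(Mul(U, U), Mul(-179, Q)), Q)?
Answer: Rational(32524149498, 13121179) ≈ 2478.8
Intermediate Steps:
Function('I')(U, Q) = Add(Pow(U, 2), Mul(-178, Q)) (Function('I')(U, Q) = Add(Add(Pow(U, 2), Mul(-179, Q)), Q) = Add(Pow(U, 2), Mul(-178, Q)))
q = Rational(49231473, 13121179) (q = Add(Mul(-9992, Rational(-1, 10588)), Mul(-13921, Rational(-1, 4957))) = Add(Rational(2498, 2647), Rational(13921, 4957)) = Rational(49231473, 13121179) ≈ 3.7521)
Add(Add(-29122, q), Function('I')(25, -174)) = Add(Add(-29122, Rational(49231473, 13121179)), Add(Pow(25, 2), Mul(-178, -174))) = Add(Rational(-382065743365, 13121179), Add(625, 30972)) = Add(Rational(-382065743365, 13121179), 31597) = Rational(32524149498, 13121179)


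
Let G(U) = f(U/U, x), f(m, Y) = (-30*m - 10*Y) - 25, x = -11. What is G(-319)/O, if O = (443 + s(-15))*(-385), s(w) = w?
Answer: -1/2996 ≈ -0.00033378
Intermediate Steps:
O = -164780 (O = (443 - 15)*(-385) = 428*(-385) = -164780)
f(m, Y) = -25 - 30*m - 10*Y
G(U) = 55 (G(U) = -25 - 30*U/U - 10*(-11) = -25 - 30*1 + 110 = -25 - 30 + 110 = 55)
G(-319)/O = 55/(-164780) = 55*(-1/164780) = -1/2996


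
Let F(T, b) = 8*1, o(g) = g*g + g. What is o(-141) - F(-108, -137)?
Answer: 19732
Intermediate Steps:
o(g) = g + g**2 (o(g) = g**2 + g = g + g**2)
F(T, b) = 8
o(-141) - F(-108, -137) = -141*(1 - 141) - 1*8 = -141*(-140) - 8 = 19740 - 8 = 19732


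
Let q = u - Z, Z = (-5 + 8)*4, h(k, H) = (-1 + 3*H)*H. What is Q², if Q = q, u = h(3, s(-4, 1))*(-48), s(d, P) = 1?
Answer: 11664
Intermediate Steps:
h(k, H) = H*(-1 + 3*H)
Z = 12 (Z = 3*4 = 12)
u = -96 (u = (1*(-1 + 3*1))*(-48) = (1*(-1 + 3))*(-48) = (1*2)*(-48) = 2*(-48) = -96)
q = -108 (q = -96 - 1*12 = -96 - 12 = -108)
Q = -108
Q² = (-108)² = 11664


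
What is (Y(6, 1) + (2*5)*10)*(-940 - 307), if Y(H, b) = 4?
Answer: -129688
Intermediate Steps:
(Y(6, 1) + (2*5)*10)*(-940 - 307) = (4 + (2*5)*10)*(-940 - 307) = (4 + 10*10)*(-1247) = (4 + 100)*(-1247) = 104*(-1247) = -129688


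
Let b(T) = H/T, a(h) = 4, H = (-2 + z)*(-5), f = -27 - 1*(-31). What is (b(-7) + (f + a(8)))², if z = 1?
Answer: 2601/49 ≈ 53.082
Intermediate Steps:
f = 4 (f = -27 + 31 = 4)
H = 5 (H = (-2 + 1)*(-5) = -1*(-5) = 5)
b(T) = 5/T
(b(-7) + (f + a(8)))² = (5/(-7) + (4 + 4))² = (5*(-⅐) + 8)² = (-5/7 + 8)² = (51/7)² = 2601/49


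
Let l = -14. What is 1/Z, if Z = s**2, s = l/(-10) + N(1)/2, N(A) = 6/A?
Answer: 25/484 ≈ 0.051653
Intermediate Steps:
s = 22/5 (s = -14/(-10) + (6/1)/2 = -14*(-1/10) + (6*1)*(1/2) = 7/5 + 6*(1/2) = 7/5 + 3 = 22/5 ≈ 4.4000)
Z = 484/25 (Z = (22/5)**2 = 484/25 ≈ 19.360)
1/Z = 1/(484/25) = 25/484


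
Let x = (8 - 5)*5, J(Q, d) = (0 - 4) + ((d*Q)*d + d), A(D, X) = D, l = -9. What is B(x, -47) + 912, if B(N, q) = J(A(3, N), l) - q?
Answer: 1189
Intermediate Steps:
J(Q, d) = -4 + d + Q*d² (J(Q, d) = -4 + ((Q*d)*d + d) = -4 + (Q*d² + d) = -4 + (d + Q*d²) = -4 + d + Q*d²)
x = 15 (x = 3*5 = 15)
B(N, q) = 230 - q (B(N, q) = (-4 - 9 + 3*(-9)²) - q = (-4 - 9 + 3*81) - q = (-4 - 9 + 243) - q = 230 - q)
B(x, -47) + 912 = (230 - 1*(-47)) + 912 = (230 + 47) + 912 = 277 + 912 = 1189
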